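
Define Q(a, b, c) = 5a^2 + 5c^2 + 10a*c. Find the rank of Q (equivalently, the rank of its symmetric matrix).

1

The symmetric matrix is A = [[5, 0, 5], [0, 0, 0], [5, 0, 5]].
Row-reducing A symmetrically gives the diagonal entries 5, 0, 0.
So there are 1 positive, 2 zero pivots.
The rank is the number of nonzero pivots: 1.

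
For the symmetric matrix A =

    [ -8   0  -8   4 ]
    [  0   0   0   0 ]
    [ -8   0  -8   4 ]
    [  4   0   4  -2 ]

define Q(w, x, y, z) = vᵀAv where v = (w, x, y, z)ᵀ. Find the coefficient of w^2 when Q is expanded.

-8

The coefficient of w^2 is the diagonal entry A[1,1] = -8.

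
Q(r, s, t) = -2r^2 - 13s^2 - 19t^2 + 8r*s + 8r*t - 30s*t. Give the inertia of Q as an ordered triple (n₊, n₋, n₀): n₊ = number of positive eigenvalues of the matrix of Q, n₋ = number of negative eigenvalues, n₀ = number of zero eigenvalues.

The associated matrix is A = [[-2, 4, 4], [4, -13, -15], [4, -15, -19]].
Congruent diagonalization of A (simultaneous row and column reduction) yields pivots -2, -5, -6/5.
So there are 3 negative pivots.

(0, 3, 0)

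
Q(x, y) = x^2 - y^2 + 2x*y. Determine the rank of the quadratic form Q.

2

Write A = [[1, 1], [1, -1]].
Symmetric row and column elimination reduces A to a congruent diagonal form with pivots 1, -2.
That gives 1 positive, 1 negative pivots.
The rank is the number of nonzero pivots: 2.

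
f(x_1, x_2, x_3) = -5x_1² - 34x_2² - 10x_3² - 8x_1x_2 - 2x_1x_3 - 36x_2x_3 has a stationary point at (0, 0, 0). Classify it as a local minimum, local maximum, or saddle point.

The Hessian at the origin is H = [[-10, -8, -2], [-8, -68, -36], [-2, -36, -20]].
Congruent diagonalization of H (simultaneous row and column reduction) yields pivots -10, -308/5, -30/77.
That gives 3 negative pivots.
H is negative definite, so the origin is a strict local maximum.

local maximum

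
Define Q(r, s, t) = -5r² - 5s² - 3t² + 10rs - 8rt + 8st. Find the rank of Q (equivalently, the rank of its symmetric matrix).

2

The symmetric matrix is A = [[-5, 5, -4], [5, -5, 4], [-4, 4, -3]].
Symmetric row and column elimination reduces A to a congruent diagonal form with pivots -5, 0, 1/5.
Counting signs: 1 positive, 1 negative, 1 zero.
The rank is the number of nonzero pivots: 2.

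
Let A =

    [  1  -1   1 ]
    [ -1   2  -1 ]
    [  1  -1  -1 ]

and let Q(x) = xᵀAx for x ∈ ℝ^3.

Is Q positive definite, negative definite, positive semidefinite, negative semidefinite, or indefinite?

Congruent diagonalization of A (simultaneous row and column reduction) yields pivots 1, 1, -2.
So there are 2 positive, 1 negative pivots.
Hence Q is indefinite.

indefinite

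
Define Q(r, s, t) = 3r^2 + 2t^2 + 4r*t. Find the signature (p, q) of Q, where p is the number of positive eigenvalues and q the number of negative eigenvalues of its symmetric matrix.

(2, 0)

The symmetric matrix is A = [[3, 0, 2], [0, 0, 0], [2, 0, 2]].
Row-reducing A symmetrically gives the diagonal entries 3, 0, 2/3.
Counting signs: 2 positive, 1 zero.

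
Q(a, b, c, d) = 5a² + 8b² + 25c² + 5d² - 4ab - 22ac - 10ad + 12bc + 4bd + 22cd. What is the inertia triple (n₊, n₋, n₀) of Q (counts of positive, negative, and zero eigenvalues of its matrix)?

(3, 0, 1)

The associated matrix is A = [[5, -2, -11, -5], [-2, 8, 6, 2], [-11, 6, 25, 11], [-5, 2, 11, 5]].
Congruent diagonalization of A (simultaneous row and column reduction) yields pivots 5, 36/5, 4/9, 0.
So there are 3 positive, 1 zero pivots.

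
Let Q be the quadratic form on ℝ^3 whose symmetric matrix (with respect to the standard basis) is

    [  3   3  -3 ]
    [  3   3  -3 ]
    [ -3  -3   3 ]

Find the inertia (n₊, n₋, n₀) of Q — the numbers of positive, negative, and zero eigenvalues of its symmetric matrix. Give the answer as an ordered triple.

(1, 0, 2)

Row-reducing A symmetrically gives the diagonal entries 3, 0, 0.
So there are 1 positive, 2 zero pivots.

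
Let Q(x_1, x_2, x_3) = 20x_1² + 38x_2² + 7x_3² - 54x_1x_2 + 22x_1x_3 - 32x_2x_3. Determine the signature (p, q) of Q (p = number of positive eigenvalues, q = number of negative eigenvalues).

The associated matrix is A = [[20, -27, 11], [-27, 38, -16], [11, -16, 7]].
Row-reducing A symmetrically gives the diagonal entries 20, 31/20, 3/31.
That gives 3 positive pivots.

(3, 0)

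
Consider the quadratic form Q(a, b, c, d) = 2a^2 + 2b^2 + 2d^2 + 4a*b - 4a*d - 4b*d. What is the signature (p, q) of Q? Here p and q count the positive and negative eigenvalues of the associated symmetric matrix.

Write A = [[2, 2, 0, -2], [2, 2, 0, -2], [0, 0, 0, 0], [-2, -2, 0, 2]].
Congruent diagonalization of A (simultaneous row and column reduction) yields pivots 2, 0, 0, 0.
Counting signs: 1 positive, 3 zero.

(1, 0)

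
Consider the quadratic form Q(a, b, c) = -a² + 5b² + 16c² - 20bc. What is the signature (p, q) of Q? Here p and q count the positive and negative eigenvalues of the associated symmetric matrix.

Write A = [[-1, 0, 0], [0, 5, -10], [0, -10, 16]].
Applying the same elementary operations to the rows and columns of A produces a congruent diagonal matrix with entries -1, 5, -4.
Counting signs: 1 positive, 2 negative.

(1, 2)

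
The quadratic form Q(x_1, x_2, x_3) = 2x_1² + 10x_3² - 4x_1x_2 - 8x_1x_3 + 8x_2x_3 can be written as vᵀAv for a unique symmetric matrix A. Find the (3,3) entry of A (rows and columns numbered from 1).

10

The coefficient of x_3² in Q is 10, and that is exactly A[3,3].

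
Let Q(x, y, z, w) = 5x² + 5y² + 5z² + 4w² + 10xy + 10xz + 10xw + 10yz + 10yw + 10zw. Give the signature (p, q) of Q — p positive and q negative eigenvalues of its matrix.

The symmetric matrix is A = [[5, 5, 5, 5], [5, 5, 5, 5], [5, 5, 5, 5], [5, 5, 5, 4]].
Applying the same elementary operations to the rows and columns of A produces a congruent diagonal matrix with entries 5, 0, 0, -1.
Counting signs: 1 positive, 1 negative, 2 zero.

(1, 1)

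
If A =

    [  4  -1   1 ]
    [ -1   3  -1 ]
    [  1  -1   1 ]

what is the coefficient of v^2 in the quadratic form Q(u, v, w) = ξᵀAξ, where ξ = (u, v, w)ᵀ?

3

The coefficient of v^2 is the diagonal entry A[2,2] = 3.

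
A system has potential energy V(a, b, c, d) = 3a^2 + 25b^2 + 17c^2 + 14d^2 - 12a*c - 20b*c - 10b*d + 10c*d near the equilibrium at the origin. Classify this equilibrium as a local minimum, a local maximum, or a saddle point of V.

local minimum

The Hessian at the origin is H = [[6, 0, -12, 0], [0, 50, -20, -10], [-12, -20, 34, 10], [0, -10, 10, 28]].
An LDLᵀ factorisation of H has diagonal entries 6, 50, 2, 8.
Counting signs: 4 positive.
H is positive definite, so the origin is a strict local minimum.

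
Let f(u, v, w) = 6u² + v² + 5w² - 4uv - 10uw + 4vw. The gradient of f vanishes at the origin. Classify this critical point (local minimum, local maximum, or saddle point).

The Hessian at the origin is H = [[12, -4, -10], [-4, 2, 4], [-10, 4, 10]].
An LDLᵀ factorisation of H has diagonal entries 12, 2/3, 1.
So there are 3 positive pivots.
H is positive definite, so the origin is a strict local minimum.

local minimum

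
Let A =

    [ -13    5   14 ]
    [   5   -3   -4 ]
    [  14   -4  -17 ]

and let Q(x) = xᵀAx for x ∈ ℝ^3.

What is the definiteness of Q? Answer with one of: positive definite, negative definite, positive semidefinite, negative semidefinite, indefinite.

Leading principal minors: Δ_1 = -13, Δ_2 = 14, Δ_3 = -2.
The signs alternate starting with Δ_1 < 0, so by Sylvester's criterion Q is negative definite.

negative definite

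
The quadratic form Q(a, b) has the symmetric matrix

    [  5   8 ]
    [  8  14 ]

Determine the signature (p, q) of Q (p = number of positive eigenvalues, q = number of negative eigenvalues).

(2, 0)

An LDLᵀ factorisation of A has diagonal entries 5, 6/5.
Counting signs: 2 positive.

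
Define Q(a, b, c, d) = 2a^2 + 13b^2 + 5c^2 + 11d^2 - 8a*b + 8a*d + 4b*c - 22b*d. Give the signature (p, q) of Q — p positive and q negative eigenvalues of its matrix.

(4, 0)

Write A = [[2, -4, 0, 4], [-4, 13, 2, -11], [0, 2, 5, 0], [4, -11, 0, 11]].
Row-reducing A symmetrically gives the diagonal entries 2, 5, 21/5, 6/7.
Counting signs: 4 positive.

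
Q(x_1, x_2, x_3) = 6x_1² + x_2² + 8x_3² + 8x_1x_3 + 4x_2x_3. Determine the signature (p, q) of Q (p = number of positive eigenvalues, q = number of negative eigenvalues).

The associated matrix is A = [[6, 0, 4], [0, 1, 2], [4, 2, 8]].
Row-reducing A symmetrically gives the diagonal entries 6, 1, 4/3.
That gives 3 positive pivots.

(3, 0)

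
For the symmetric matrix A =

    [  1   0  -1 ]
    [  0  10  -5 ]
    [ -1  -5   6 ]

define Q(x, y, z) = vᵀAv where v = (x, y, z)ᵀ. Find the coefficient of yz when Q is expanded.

The coefficient of yz is A[2,3] + A[3,2] = 2·(-5) = -10.

-10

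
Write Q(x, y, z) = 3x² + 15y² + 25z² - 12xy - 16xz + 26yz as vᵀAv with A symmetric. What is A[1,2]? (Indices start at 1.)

The coefficient of x·y in Q is -12. For a symmetric A this equals A[1,2] + A[2,1] = 2·A[1,2].
So A[1,2] = -12/2 = -6.

-6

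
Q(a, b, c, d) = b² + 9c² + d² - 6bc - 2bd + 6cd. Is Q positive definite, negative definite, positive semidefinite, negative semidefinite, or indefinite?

Write A = [[0, 0, 0, 0], [0, 1, -3, -1], [0, -3, 9, 3], [0, -1, 3, 1]].
Symmetric row and column elimination reduces A to a congruent diagonal form with pivots 0, 1, 0, 0.
That gives 1 positive, 3 zero pivots.
Hence Q is positive semidefinite.

positive semidefinite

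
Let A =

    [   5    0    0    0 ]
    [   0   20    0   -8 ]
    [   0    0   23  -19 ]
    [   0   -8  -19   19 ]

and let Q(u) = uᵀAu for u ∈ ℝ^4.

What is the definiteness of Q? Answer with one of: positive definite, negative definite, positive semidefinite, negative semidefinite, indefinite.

positive definite

Leading principal minors: Δ_1 = 5, Δ_2 = 100, Δ_3 = 2300, Δ_4 = 240.
All leading principal minors are positive, so by Sylvester's criterion Q is positive definite.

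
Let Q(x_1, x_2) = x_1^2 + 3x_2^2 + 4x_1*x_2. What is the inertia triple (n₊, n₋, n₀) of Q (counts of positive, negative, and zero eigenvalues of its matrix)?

Write A = [[1, 2], [2, 3]].
Applying the same elementary operations to the rows and columns of A produces a congruent diagonal matrix with entries 1, -1.
That gives 1 positive, 1 negative pivots.

(1, 1, 0)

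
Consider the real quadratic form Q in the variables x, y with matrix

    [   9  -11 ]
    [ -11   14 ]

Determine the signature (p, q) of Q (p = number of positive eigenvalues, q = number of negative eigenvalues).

Congruent diagonalization of A (simultaneous row and column reduction) yields pivots 9, 5/9.
That gives 2 positive pivots.

(2, 0)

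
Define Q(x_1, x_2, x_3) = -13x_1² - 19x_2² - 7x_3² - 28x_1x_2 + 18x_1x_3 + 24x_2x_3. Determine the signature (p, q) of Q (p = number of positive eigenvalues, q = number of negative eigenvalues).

The symmetric matrix is A = [[-13, -14, 9], [-14, -19, 12], [9, 12, -7]].
Applying the same elementary operations to the rows and columns of A produces a congruent diagonal matrix with entries -13, -51/13, 10/17.
Counting signs: 1 positive, 2 negative.

(1, 2)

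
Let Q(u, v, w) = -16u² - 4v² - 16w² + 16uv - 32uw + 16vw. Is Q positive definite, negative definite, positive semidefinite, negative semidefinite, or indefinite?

negative semidefinite

The symmetric matrix is A = [[-16, 8, -16], [8, -4, 8], [-16, 8, -16]].
Row-reducing A symmetrically gives the diagonal entries -16, 0, 0.
That gives 1 negative, 2 zero pivots.
Hence Q is negative semidefinite.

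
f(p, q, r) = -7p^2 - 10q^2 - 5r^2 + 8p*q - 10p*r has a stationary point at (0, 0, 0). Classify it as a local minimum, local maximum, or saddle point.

The Hessian at the origin is H = [[-14, 8, -10], [8, -20, 0], [-10, 0, -10]].
An LDLᵀ factorisation of H has diagonal entries -14, -108/7, -20/27.
That gives 3 negative pivots.
H is negative definite, so the origin is a strict local maximum.

local maximum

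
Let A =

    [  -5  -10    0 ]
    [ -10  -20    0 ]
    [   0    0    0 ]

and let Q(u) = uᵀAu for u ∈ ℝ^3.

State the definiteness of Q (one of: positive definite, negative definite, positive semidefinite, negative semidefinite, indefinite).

negative semidefinite

Congruent diagonalization of A (simultaneous row and column reduction) yields pivots -5, 0, 0.
That gives 1 negative, 2 zero pivots.
Hence Q is negative semidefinite.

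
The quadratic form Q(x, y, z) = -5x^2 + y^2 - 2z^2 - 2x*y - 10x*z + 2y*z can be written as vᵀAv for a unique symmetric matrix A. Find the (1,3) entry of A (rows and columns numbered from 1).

-5

The coefficient of x·z in Q is -10. For a symmetric A this equals A[1,3] + A[3,1] = 2·A[1,3].
So A[1,3] = -10/2 = -5.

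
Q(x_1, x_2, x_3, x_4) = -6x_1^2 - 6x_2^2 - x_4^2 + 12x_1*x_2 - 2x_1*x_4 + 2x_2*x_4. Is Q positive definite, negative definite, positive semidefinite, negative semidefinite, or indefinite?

negative semidefinite

Write A = [[-6, 6, 0, -1], [6, -6, 0, 1], [0, 0, 0, 0], [-1, 1, 0, -1]].
Applying the same elementary operations to the rows and columns of A produces a congruent diagonal matrix with entries -6, 0, 0, -5/6.
Counting signs: 2 negative, 2 zero.
Hence Q is negative semidefinite.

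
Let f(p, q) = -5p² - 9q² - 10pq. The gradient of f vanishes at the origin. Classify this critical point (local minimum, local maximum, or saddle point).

The Hessian at the origin is H = [[-10, -10], [-10, -18]].
det H = -10·-18 − (-10)² = 80 > 0 and H[1,1] = -10 < 0, so H is negative definite.
Therefore the origin is a local maximum.

local maximum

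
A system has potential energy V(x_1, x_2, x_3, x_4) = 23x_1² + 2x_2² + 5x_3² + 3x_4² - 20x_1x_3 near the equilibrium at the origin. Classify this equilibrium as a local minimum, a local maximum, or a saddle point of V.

The Hessian at the origin is H = [[46, 0, -20, 0], [0, 4, 0, 0], [-20, 0, 10, 0], [0, 0, 0, 6]].
Symmetric row and column elimination reduces H to a congruent diagonal form with pivots 46, 4, 30/23, 6.
So there are 4 positive pivots.
H is positive definite, so the origin is a strict local minimum.

local minimum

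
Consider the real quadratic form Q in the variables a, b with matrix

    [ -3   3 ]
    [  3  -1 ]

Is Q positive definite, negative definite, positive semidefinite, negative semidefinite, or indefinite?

For the 2×2 matrix [[-3, 3], [3, -1]]: det = -3·-1 − (3)² = -6, trace = -4.
det < 0 so the eigenvalues have opposite signs; the form is indefinite.

indefinite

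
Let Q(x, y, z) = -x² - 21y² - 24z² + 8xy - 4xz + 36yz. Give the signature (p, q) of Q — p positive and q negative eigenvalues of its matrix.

The symmetric matrix is A = [[-1, 4, -2], [4, -21, 18], [-2, 18, -24]].
Row-reducing A symmetrically gives the diagonal entries -1, -5, 0.
That gives 2 negative, 1 zero pivots.

(0, 2)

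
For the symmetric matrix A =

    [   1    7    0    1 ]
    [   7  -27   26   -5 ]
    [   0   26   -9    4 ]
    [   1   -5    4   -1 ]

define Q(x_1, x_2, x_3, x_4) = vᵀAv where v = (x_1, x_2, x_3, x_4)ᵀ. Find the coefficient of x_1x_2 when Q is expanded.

The coefficient of x_1x_2 is A[1,2] + A[2,1] = 2·7 = 14.

14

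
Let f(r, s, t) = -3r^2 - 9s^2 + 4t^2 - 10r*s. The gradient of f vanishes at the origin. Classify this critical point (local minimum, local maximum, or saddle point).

saddle point

The Hessian at the origin is H = [[-6, -10, 0], [-10, -18, 0], [0, 0, 8]].
Row-reducing H symmetrically gives the diagonal entries -6, -4/3, 8.
That gives 1 positive, 2 negative pivots.
H is indefinite, so the origin is a saddle point.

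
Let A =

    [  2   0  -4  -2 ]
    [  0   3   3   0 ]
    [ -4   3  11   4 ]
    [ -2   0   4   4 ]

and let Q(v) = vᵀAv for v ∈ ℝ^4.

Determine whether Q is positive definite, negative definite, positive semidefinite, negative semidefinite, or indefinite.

positive semidefinite

Applying the same elementary operations to the rows and columns of A produces a congruent diagonal matrix with entries 2, 3, 0, 2.
Counting signs: 3 positive, 1 zero.
Hence Q is positive semidefinite.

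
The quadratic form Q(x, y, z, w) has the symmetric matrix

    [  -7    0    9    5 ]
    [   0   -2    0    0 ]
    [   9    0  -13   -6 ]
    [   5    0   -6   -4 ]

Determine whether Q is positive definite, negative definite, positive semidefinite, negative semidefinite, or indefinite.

An LDLᵀ factorisation of A has diagonal entries -7, -2, -10/7, -3/10.
Counting signs: 4 negative.
Hence Q is negative definite.

negative definite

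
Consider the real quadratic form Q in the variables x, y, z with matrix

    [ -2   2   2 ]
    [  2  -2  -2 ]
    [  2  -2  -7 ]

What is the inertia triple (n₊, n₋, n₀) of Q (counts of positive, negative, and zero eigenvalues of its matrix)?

(0, 2, 1)

Symmetric row and column elimination reduces A to a congruent diagonal form with pivots -2, 0, -5.
That gives 2 negative, 1 zero pivots.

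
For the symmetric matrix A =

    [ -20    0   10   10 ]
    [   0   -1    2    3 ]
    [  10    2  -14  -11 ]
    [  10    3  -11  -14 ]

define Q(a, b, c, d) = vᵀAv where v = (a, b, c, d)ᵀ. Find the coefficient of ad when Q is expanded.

The coefficient of ad is A[1,4] + A[4,1] = 2·10 = 20.

20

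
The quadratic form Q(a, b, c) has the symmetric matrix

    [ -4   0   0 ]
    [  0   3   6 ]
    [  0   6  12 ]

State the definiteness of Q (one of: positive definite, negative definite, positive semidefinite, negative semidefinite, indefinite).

indefinite

Applying the same elementary operations to the rows and columns of A produces a congruent diagonal matrix with entries -4, 3, 0.
That gives 1 positive, 1 negative, 1 zero pivots.
Hence Q is indefinite.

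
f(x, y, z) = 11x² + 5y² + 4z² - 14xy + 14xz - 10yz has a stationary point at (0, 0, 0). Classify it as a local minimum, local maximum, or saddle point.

saddle point

The Hessian at the origin is H = [[22, -14, 14], [-14, 10, -10], [14, -10, 8]].
Row-reducing H symmetrically gives the diagonal entries 22, 12/11, -2.
So there are 2 positive, 1 negative pivots.
H is indefinite, so the origin is a saddle point.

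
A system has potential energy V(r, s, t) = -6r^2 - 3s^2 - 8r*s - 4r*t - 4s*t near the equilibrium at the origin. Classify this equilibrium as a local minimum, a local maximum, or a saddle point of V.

The Hessian at the origin is H = [[-12, -8, -4], [-8, -6, -4], [-4, -4, 0]].
An LDLᵀ factorisation of H has diagonal entries -12, -2/3, 4.
That gives 1 positive, 2 negative pivots.
H is indefinite, so the origin is a saddle point.

saddle point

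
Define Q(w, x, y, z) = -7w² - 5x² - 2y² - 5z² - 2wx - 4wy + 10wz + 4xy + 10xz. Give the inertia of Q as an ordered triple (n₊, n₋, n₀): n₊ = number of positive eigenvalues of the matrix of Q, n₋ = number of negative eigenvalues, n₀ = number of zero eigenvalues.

The symmetric matrix is A = [[-7, -1, -2, 5], [-1, -5, 2, 5], [-2, 2, -2, 0], [5, 5, 0, -5]].
Applying the same elementary operations to the rows and columns of A produces a congruent diagonal matrix with entries -7, -34/7, -6/17, 10/3.
That gives 1 positive, 3 negative pivots.

(1, 3, 0)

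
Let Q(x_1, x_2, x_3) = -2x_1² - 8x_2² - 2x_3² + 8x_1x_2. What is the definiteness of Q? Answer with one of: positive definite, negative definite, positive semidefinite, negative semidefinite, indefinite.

The symmetric matrix is A = [[-2, 4, 0], [4, -8, 0], [0, 0, -2]].
Applying the same elementary operations to the rows and columns of A produces a congruent diagonal matrix with entries -2, 0, -2.
That gives 2 negative, 1 zero pivots.
Hence Q is negative semidefinite.

negative semidefinite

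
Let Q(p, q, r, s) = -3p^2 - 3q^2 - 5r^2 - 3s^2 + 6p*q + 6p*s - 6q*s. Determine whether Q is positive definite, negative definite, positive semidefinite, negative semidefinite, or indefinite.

negative semidefinite

The associated matrix is A = [[-3, 3, 0, 3], [3, -3, 0, -3], [0, 0, -5, 0], [3, -3, 0, -3]].
Symmetric row and column elimination reduces A to a congruent diagonal form with pivots -3, 0, -5, 0.
Counting signs: 2 negative, 2 zero.
Hence Q is negative semidefinite.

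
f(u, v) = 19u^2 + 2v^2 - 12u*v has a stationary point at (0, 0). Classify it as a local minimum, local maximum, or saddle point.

The Hessian at the origin is H = [[38, -12], [-12, 4]].
det H = 38·4 − (-12)² = 8 > 0 and H[1,1] = 38 > 0, so H is positive definite.
Therefore the origin is a local minimum.

local minimum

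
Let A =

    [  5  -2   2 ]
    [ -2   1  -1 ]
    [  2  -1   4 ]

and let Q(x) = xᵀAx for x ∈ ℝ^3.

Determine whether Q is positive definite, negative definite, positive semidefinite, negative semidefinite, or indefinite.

Leading principal minors: Δ_1 = 5, Δ_2 = 1, Δ_3 = 3.
All leading principal minors are positive, so by Sylvester's criterion Q is positive definite.

positive definite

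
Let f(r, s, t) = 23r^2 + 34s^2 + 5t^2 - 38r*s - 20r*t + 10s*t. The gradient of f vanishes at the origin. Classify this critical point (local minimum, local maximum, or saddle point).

The Hessian at the origin is H = [[46, -38, -20], [-38, 68, 10], [-20, 10, 10]].
Row-reducing H symmetrically gives the diagonal entries 46, 842/23, 60/421.
That gives 3 positive pivots.
H is positive definite, so the origin is a strict local minimum.

local minimum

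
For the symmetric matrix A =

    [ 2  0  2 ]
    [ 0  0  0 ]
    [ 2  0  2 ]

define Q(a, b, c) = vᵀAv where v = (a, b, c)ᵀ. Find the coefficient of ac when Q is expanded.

The coefficient of ac is A[1,3] + A[3,1] = 2·2 = 4.

4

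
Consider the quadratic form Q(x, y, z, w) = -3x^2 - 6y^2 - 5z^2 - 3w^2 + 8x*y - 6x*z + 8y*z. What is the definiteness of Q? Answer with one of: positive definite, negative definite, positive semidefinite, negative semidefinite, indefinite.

negative definite

The symmetric matrix of Q is A = [[-3, 4, -3, 0], [4, -6, 4, 0], [-3, 4, -5, 0], [0, 0, 0, -3]].
Leading principal minors: Δ_1 = -3, Δ_2 = 2, Δ_3 = -4, Δ_4 = 12.
The signs alternate starting with Δ_1 < 0, so by Sylvester's criterion Q is negative definite.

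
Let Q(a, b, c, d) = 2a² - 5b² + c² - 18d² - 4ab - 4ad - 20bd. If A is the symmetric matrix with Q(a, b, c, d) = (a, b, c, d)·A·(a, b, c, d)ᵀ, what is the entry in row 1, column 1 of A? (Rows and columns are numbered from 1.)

2

The coefficient of a² in Q is 2, and that is exactly A[1,1].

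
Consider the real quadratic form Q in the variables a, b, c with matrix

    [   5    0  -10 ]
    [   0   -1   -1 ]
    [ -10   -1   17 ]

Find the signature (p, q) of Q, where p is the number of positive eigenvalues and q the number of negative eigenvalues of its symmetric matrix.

Symmetric row and column elimination reduces A to a congruent diagonal form with pivots 5, -1, -2.
That gives 1 positive, 2 negative pivots.

(1, 2)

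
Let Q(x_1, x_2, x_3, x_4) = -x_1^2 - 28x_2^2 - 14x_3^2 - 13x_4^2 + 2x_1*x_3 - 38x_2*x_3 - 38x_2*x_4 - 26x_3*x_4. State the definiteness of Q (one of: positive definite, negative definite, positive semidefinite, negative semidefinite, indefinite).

The associated matrix is A = [[-1, 0, 1, 0], [0, -28, -19, -19], [1, -19, -14, -13], [0, -19, -13, -13]].
Applying the same elementary operations to the rows and columns of A produces a congruent diagonal matrix with entries -1, -28, -3/28, 0.
Counting signs: 3 negative, 1 zero.
Hence Q is negative semidefinite.

negative semidefinite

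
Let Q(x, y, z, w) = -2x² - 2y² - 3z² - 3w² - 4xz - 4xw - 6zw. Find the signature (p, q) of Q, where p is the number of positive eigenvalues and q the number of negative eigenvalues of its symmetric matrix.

The associated matrix is A = [[-2, 0, -2, -2], [0, -2, 0, 0], [-2, 0, -3, -3], [-2, 0, -3, -3]].
Symmetric row and column elimination reduces A to a congruent diagonal form with pivots -2, -2, -1, 0.
That gives 3 negative, 1 zero pivots.

(0, 3)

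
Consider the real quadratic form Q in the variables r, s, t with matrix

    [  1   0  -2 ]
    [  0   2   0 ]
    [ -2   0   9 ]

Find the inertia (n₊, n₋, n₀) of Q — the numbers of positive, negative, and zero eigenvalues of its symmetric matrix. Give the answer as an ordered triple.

(3, 0, 0)

Row-reducing A symmetrically gives the diagonal entries 1, 2, 5.
Counting signs: 3 positive.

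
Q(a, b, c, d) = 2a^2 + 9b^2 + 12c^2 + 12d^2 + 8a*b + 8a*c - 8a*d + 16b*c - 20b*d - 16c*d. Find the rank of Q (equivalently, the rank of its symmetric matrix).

3

The symmetric matrix is A = [[2, 4, 4, -4], [4, 9, 8, -10], [4, 8, 12, -8], [-4, -10, -8, 12]].
Row-reducing A symmetrically gives the diagonal entries 2, 1, 4, 0.
So there are 3 positive, 1 zero pivots.
The rank is the number of nonzero pivots: 3.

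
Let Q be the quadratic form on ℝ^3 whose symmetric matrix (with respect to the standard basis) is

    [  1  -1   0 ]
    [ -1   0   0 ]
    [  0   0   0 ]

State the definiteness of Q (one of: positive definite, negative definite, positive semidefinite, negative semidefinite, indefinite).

indefinite

Row-reducing A symmetrically gives the diagonal entries 1, -1, 0.
So there are 1 positive, 1 negative, 1 zero pivots.
Hence Q is indefinite.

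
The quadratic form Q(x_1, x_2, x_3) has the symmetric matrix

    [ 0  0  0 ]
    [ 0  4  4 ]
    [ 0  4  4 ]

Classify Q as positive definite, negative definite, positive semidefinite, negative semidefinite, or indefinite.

Applying the same elementary operations to the rows and columns of A produces a congruent diagonal matrix with entries 0, 4, 0.
That gives 1 positive, 2 zero pivots.
Hence Q is positive semidefinite.

positive semidefinite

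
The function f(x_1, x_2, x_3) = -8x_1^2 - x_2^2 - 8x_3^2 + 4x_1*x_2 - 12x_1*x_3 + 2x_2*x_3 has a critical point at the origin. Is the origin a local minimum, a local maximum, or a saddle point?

The Hessian at the origin is H = [[-16, 4, -12], [4, -2, 2], [-12, 2, -16]].
Row-reducing H symmetrically gives the diagonal entries -16, -1, -6.
That gives 3 negative pivots.
H is negative definite, so the origin is a strict local maximum.

local maximum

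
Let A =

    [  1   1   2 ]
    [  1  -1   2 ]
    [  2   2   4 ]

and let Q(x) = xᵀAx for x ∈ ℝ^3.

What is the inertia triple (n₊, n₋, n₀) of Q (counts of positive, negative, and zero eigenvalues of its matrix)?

(1, 1, 1)

Row-reducing A symmetrically gives the diagonal entries 1, -2, 0.
That gives 1 positive, 1 negative, 1 zero pivots.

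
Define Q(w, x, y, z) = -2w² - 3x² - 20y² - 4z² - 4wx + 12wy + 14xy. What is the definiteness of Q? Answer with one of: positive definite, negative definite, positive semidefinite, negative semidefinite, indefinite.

The symmetric matrix of Q is A = [[-2, -2, 6, 0], [-2, -3, 7, 0], [6, 7, -20, 0], [0, 0, 0, -4]].
Leading principal minors: Δ_1 = -2, Δ_2 = 2, Δ_3 = -2, Δ_4 = 8.
The signs alternate starting with Δ_1 < 0, so by Sylvester's criterion Q is negative definite.

negative definite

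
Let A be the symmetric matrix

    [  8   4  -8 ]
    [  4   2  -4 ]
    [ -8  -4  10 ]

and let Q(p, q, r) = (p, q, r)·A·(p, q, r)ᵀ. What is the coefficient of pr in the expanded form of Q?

The coefficient of pr is A[1,3] + A[3,1] = 2·(-8) = -16.

-16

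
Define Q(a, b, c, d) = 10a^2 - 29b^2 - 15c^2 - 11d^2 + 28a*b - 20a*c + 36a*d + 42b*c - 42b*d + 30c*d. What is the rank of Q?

4

Write A = [[10, 14, -10, 18], [14, -29, 21, -21], [-10, 21, -15, 15], [18, -21, 15, -11]].
An LDLᵀ factorisation of A has diagonal entries 10, -243/5, 50/243, 4/25.
Counting signs: 3 positive, 1 negative.
The rank is the number of nonzero pivots: 4.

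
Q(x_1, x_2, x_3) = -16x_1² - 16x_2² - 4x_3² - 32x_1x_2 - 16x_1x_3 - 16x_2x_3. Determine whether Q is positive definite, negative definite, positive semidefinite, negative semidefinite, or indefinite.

negative semidefinite

The symmetric matrix is A = [[-16, -16, -8], [-16, -16, -8], [-8, -8, -4]].
Applying the same elementary operations to the rows and columns of A produces a congruent diagonal matrix with entries -16, 0, 0.
That gives 1 negative, 2 zero pivots.
Hence Q is negative semidefinite.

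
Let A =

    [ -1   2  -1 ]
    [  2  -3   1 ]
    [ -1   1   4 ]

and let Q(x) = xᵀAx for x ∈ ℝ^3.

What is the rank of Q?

Row-reducing A symmetrically gives the diagonal entries -1, 1, 4.
That gives 2 positive, 1 negative pivots.
The rank is the number of nonzero pivots: 3.

3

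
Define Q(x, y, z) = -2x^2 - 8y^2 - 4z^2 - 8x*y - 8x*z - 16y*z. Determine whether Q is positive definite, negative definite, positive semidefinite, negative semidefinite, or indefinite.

indefinite

The associated matrix is A = [[-2, -4, -4], [-4, -8, -8], [-4, -8, -4]].
Applying the same elementary operations to the rows and columns of A produces a congruent diagonal matrix with entries -2, 0, 4.
So there are 1 positive, 1 negative, 1 zero pivots.
Hence Q is indefinite.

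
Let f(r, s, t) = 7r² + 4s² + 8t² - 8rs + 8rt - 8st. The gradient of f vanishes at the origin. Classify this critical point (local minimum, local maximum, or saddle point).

local minimum

The Hessian at the origin is H = [[14, -8, 8], [-8, 8, -8], [8, -8, 16]].
Symmetric row and column elimination reduces H to a congruent diagonal form with pivots 14, 24/7, 8.
That gives 3 positive pivots.
H is positive definite, so the origin is a strict local minimum.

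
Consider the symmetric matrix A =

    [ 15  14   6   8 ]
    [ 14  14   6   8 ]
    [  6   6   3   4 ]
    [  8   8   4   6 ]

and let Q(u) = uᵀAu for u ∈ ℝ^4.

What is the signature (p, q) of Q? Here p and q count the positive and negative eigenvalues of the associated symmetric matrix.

Congruent diagonalization of A (simultaneous row and column reduction) yields pivots 15, 14/15, 3/7, 2/3.
That gives 4 positive pivots.

(4, 0)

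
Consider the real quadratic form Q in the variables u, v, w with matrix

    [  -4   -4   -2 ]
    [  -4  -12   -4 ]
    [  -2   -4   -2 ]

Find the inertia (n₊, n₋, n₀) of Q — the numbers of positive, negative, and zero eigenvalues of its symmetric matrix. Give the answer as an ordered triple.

(0, 3, 0)

Symmetric row and column elimination reduces A to a congruent diagonal form with pivots -4, -8, -1/2.
That gives 3 negative pivots.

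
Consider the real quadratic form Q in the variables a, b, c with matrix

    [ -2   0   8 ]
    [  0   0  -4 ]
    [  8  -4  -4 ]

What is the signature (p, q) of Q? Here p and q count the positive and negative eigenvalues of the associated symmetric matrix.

(1, 2)

By Sylvester's law of inertia any congruent diagonalization of A has 1 positive, 2 negative and 0 zero entries.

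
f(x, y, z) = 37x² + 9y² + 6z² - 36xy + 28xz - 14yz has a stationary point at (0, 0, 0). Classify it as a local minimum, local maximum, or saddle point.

local minimum

The Hessian at the origin is H = [[74, -36, 28], [-36, 18, -14], [28, -14, 12]].
Row-reducing H symmetrically gives the diagonal entries 74, 18/37, 10/9.
That gives 3 positive pivots.
H is positive definite, so the origin is a strict local minimum.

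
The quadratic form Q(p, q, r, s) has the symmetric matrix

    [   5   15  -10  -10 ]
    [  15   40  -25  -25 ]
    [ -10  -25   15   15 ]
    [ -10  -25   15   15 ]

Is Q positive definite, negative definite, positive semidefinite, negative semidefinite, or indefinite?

Applying the same elementary operations to the rows and columns of A produces a congruent diagonal matrix with entries 5, -5, 0, 0.
So there are 1 positive, 1 negative, 2 zero pivots.
Hence Q is indefinite.

indefinite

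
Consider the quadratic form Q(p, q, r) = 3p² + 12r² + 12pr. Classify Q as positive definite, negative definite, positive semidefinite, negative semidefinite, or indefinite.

positive semidefinite

The symmetric matrix is A = [[3, 0, 6], [0, 0, 0], [6, 0, 12]].
Congruent diagonalization of A (simultaneous row and column reduction) yields pivots 3, 0, 0.
Counting signs: 1 positive, 2 zero.
Hence Q is positive semidefinite.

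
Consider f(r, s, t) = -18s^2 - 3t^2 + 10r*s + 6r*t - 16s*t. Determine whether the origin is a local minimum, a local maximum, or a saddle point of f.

saddle point

The Hessian at the origin is H = [[0, 10, 6], [10, -36, -16], [6, -16, -6]].
H is indefinite, so the origin is a saddle point.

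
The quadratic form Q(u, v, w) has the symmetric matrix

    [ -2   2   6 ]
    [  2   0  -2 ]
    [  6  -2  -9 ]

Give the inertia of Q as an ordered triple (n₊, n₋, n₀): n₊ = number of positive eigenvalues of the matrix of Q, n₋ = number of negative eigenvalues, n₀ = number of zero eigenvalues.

(2, 1, 0)

An LDLᵀ factorisation of A has diagonal entries -2, 2, 1.
Counting signs: 2 positive, 1 negative.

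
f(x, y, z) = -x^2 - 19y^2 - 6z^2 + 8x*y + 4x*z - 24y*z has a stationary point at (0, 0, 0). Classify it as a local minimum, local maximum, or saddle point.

saddle point

The Hessian at the origin is H = [[-2, 8, 4], [8, -38, -24], [4, -24, -12]].
An LDLᵀ factorisation of H has diagonal entries -2, -6, 20/3.
So there are 1 positive, 2 negative pivots.
H is indefinite, so the origin is a saddle point.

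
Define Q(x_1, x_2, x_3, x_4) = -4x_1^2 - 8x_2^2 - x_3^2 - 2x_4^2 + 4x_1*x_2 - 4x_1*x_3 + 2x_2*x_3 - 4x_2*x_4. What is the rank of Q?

Write A = [[-4, 2, -2, 0], [2, -8, 1, -2], [-2, 1, -1, 0], [0, -2, 0, -2]].
Congruent diagonalization of A (simultaneous row and column reduction) yields pivots -4, -7, 0, -10/7.
Counting signs: 3 negative, 1 zero.
The rank is the number of nonzero pivots: 3.

3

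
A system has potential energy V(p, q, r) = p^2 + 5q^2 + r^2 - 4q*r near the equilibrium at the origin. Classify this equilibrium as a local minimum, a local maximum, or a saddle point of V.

local minimum

The Hessian at the origin is H = [[2, 0, 0], [0, 10, -4], [0, -4, 2]].
An LDLᵀ factorisation of H has diagonal entries 2, 10, 2/5.
Counting signs: 3 positive.
H is positive definite, so the origin is a strict local minimum.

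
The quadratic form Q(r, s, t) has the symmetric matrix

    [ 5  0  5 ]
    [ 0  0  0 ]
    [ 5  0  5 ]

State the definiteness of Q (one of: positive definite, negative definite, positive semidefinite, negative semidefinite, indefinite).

positive semidefinite

Congruent diagonalization of A (simultaneous row and column reduction) yields pivots 5, 0, 0.
That gives 1 positive, 2 zero pivots.
Hence Q is positive semidefinite.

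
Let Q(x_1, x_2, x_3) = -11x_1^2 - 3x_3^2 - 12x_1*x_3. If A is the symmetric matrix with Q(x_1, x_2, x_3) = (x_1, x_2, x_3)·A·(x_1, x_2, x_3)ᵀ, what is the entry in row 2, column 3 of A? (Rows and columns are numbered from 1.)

The coefficient of x_2·x_3 in Q is 0. For a symmetric A this equals A[2,3] + A[3,2] = 2·A[2,3].
So A[2,3] = 0/2 = 0.

0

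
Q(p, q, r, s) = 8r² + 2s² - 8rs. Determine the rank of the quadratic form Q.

1

The associated matrix is A = [[0, 0, 0, 0], [0, 0, 0, 0], [0, 0, 8, -4], [0, 0, -4, 2]].
Applying the same elementary operations to the rows and columns of A produces a congruent diagonal matrix with entries 0, 0, 8, 0.
That gives 1 positive, 3 zero pivots.
The rank is the number of nonzero pivots: 1.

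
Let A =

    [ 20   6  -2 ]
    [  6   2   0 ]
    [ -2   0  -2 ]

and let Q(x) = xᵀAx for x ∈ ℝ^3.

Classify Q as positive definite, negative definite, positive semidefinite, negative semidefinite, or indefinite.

Symmetric row and column elimination reduces A to a congruent diagonal form with pivots 20, 1/5, -4.
So there are 2 positive, 1 negative pivots.
Hence Q is indefinite.

indefinite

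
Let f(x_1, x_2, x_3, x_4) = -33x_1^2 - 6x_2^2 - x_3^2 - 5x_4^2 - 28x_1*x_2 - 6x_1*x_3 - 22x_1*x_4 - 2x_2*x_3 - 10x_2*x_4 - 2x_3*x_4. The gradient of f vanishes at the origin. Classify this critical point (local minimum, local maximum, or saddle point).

saddle point

The Hessian at the origin is H = [[-66, -28, -6, -22], [-28, -12, -2, -10], [-6, -2, -2, -2], [-22, -10, -2, -10]].
Applying the same elementary operations to the rows and columns of H produces a congruent diagonal matrix with entries -66, -4/33, 1, -8.
So there are 1 positive, 3 negative pivots.
H is indefinite, so the origin is a saddle point.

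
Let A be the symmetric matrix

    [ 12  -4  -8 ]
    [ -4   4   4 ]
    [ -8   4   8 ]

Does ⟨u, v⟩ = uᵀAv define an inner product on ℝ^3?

yes

Symmetric row and column elimination reduces A to a congruent diagonal form with pivots 12, 8/3, 2.
That gives 3 positive pivots.
Hence Q is positive definite.
⟨·,·⟩ is an inner product exactly when A is positive definite.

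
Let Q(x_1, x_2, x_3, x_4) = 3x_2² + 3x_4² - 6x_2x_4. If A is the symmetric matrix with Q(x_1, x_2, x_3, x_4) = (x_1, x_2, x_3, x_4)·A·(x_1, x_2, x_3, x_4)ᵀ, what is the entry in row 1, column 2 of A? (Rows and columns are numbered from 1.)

The coefficient of x_1·x_2 in Q is 0. For a symmetric A this equals A[1,2] + A[2,1] = 2·A[1,2].
So A[1,2] = 0/2 = 0.

0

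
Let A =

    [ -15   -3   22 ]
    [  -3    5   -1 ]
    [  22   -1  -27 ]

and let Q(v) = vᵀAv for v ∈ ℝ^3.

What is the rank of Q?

3

Symmetric row and column elimination reduces A to a congruent diagonal form with pivots -15, 28/5, 5/84.
That gives 2 positive, 1 negative pivots.
The rank is the number of nonzero pivots: 3.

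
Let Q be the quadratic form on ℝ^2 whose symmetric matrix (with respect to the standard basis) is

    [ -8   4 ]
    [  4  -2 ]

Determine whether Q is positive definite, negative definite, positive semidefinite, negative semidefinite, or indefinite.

For the 2×2 matrix [[-8, 4], [4, -2]]: det = -8·-2 − (4)² = 0, trace = -10.
det = 0 so one eigenvalue is zero; the form is semidefinite with the sign of the trace.

negative semidefinite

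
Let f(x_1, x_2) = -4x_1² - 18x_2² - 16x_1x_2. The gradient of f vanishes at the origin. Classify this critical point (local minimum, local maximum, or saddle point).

local maximum

The Hessian at the origin is H = [[-8, -16], [-16, -36]].
det H = -8·-36 − (-16)² = 32 > 0 and H[1,1] = -8 < 0, so H is negative definite.
Therefore the origin is a local maximum.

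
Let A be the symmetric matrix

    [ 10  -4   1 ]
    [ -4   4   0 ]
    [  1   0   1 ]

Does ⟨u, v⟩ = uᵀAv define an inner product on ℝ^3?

Row-reducing A symmetrically gives the diagonal entries 10, 12/5, 5/6.
So there are 3 positive pivots.
Hence Q is positive definite.
⟨·,·⟩ is an inner product exactly when A is positive definite.

yes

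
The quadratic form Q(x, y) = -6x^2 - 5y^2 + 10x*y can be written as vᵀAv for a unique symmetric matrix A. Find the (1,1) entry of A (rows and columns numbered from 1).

-6

The coefficient of x^2 in Q is -6, and that is exactly A[1,1].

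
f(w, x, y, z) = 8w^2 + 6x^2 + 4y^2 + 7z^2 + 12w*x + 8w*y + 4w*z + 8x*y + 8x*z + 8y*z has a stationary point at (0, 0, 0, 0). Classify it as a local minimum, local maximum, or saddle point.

The Hessian at the origin is H = [[16, 12, 8, 4], [12, 12, 8, 8], [8, 8, 8, 8], [4, 8, 8, 14]].
Congruent diagonalization of H (simultaneous row and column reduction) yields pivots 16, 3, 8/3, 2.
That gives 4 positive pivots.
H is positive definite, so the origin is a strict local minimum.

local minimum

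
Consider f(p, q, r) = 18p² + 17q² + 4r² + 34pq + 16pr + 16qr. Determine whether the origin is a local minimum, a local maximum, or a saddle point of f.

The Hessian at the origin is H = [[36, 34, 16], [34, 34, 16], [16, 16, 8]].
Row-reducing H symmetrically gives the diagonal entries 36, 17/9, 8/17.
So there are 3 positive pivots.
H is positive definite, so the origin is a strict local minimum.

local minimum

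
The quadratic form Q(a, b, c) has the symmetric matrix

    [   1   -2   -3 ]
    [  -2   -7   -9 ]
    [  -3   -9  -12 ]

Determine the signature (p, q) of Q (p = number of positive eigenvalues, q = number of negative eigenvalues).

(1, 2)

Row-reducing A symmetrically gives the diagonal entries 1, -11, -6/11.
Counting signs: 1 positive, 2 negative.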